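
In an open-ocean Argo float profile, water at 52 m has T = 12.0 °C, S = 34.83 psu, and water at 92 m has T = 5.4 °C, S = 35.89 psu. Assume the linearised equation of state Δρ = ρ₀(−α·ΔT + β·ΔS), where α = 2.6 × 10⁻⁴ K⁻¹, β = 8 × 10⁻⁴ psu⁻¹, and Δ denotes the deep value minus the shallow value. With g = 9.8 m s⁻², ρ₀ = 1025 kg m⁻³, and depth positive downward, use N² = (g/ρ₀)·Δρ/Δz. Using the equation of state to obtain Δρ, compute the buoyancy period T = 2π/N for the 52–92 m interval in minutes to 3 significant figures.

4.18 min

ΔT = -6.6 K, ΔS = +1.06 psu (deep − shallow).
Δρ/ρ₀ = −αΔT + βΔS = 1.716 × 10⁻³ + 8.48 × 10⁻⁴ = 2.564 × 10⁻³, so Δρ ≈ 2.628 kg m⁻³.
N² = (g/ρ₀)·Δρ/Δz = g·(Δρ/ρ₀)/Δz = 9.8 × 2.564 × 10⁻³ / 40 = 6.2818 × 10⁻⁴ s⁻².
N = √(6.2818 × 10⁻⁴) = 0.025064 rad s⁻¹ → T = 2π/N = 250.69 s = 4.1782 min ≈ 4.18 min.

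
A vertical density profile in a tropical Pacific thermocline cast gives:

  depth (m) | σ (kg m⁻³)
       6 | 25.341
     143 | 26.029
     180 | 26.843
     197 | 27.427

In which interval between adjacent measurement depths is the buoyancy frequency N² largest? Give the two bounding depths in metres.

180–197 m

Compute the density gradient over each adjacent pair:
  6–143 m: Δρ/Δz = 0.688/137 = 5.0 × 10⁻³ kg m⁻⁴
  143–180 m: Δρ/Δz = 0.814/37 = 0.022 kg m⁻⁴
  180–197 m: Δρ/Δz = 0.584/17 = 0.034 kg m⁻⁴
The largest gradient is in the 180–197 m interval — the pycnocline.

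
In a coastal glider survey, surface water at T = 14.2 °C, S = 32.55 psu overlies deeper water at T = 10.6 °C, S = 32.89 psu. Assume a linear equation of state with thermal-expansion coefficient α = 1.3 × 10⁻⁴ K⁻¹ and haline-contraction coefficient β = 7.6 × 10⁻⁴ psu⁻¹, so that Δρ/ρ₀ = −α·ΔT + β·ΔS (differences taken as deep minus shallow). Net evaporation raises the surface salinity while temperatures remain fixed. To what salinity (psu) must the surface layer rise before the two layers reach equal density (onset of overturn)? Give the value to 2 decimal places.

Neutral buoyancy requires −α(T_deep − T_surf) + β(S_deep − S_surf′) = 0.
S_surf′ = S_deep − (α/β)·ΔT = 32.89 − (1.3 × 10⁻⁴/7.6 × 10⁻⁴)·(-3.6) = 33.5058 psu.
Increase required: 33.5058 − 32.55 = 0.9558 psu.

33.51 psu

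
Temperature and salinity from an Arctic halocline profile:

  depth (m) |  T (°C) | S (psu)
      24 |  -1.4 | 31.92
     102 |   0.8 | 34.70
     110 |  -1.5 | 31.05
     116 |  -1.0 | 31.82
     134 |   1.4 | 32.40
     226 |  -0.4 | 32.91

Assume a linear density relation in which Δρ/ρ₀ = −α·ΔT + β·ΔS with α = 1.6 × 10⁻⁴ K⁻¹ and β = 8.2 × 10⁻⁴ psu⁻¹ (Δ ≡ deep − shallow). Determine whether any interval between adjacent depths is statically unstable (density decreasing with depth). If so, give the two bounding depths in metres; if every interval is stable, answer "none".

102–110 m

Evaluate Δρ/ρ₀ = −αΔT + βΔS across each adjacent pair:
  24–102 m: −αΔT+βΔS = −(1.6 × 10⁻⁴)(+2.2)+(8.2 × 10⁻⁴)(+2.78) = 1.9 × 10⁻³ → stable
  102–110 m: −αΔT+βΔS = −(1.6 × 10⁻⁴)(-2.3)+(8.2 × 10⁻⁴)(-3.65) = -2.6 × 10⁻³ → UNSTABLE
  110–116 m: −αΔT+βΔS = −(1.6 × 10⁻⁴)(+0.5)+(8.2 × 10⁻⁴)(+0.77) = 5.5 × 10⁻⁴ → stable
  116–134 m: −αΔT+βΔS = −(1.6 × 10⁻⁴)(+2.4)+(8.2 × 10⁻⁴)(+0.58) = 9.2 × 10⁻⁵ → stable
  134–226 m: −αΔT+βΔS = −(1.6 × 10⁻⁴)(-1.8)+(8.2 × 10⁻⁴)(+0.51) = 7.1 × 10⁻⁴ → stable
The 102–110 m interval has Δρ < 0: lighter water underlies denser water.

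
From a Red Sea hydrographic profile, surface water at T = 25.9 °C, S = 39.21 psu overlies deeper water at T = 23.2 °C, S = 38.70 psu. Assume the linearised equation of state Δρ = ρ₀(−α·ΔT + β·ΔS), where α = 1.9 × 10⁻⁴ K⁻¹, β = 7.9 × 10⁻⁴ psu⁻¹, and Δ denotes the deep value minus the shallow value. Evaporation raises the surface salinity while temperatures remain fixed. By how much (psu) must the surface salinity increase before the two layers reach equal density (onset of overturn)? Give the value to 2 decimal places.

Neutral buoyancy requires −α(T_deep − T_surf) + β(S_deep − S_surf′) = 0.
S_surf′ = S_deep − (α/β)·ΔT = 38.70 − (1.9 × 10⁻⁴/7.9 × 10⁻⁴)·(-2.7) = 39.3494 psu.
Increase required: 39.3494 − 39.21 = 0.1394 psu.

0.14 psu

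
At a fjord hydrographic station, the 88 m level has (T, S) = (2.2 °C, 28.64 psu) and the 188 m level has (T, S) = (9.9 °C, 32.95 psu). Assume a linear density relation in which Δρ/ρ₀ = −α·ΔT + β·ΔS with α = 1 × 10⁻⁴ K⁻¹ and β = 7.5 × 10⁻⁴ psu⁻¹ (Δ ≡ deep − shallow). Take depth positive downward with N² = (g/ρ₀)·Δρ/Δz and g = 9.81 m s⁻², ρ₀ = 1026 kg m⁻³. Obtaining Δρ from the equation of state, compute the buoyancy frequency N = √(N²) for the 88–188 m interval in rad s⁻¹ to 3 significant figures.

0.0155 rad s⁻¹

ΔT = +7.7 K, ΔS = +4.31 psu (deep − shallow).
Δρ/ρ₀ = −αΔT + βΔS = -7.70 × 10⁻⁴ + 3.2325 × 10⁻³ = 2.4625 × 10⁻³, so Δρ ≈ 2.527 kg m⁻³.
N² = (g/ρ₀)·Δρ/Δz = g·(Δρ/ρ₀)/Δz = 9.81 × 2.4625 × 10⁻³ / 100 = 2.4157 × 10⁻⁴ s⁻².
N = √(2.4157 × 10⁻⁴) = 0.015543 rad s⁻¹ ≈ 0.0155 rad s⁻¹.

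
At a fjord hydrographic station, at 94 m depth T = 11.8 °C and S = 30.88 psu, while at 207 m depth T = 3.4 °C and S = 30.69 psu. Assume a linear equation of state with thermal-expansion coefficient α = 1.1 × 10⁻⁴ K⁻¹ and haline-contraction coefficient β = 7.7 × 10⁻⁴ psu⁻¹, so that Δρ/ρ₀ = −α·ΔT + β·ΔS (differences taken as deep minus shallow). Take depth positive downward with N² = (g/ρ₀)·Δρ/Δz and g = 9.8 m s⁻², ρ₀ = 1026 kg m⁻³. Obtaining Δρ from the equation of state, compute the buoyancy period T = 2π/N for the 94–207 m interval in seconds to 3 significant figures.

765 s

ΔT = -8.4 K, ΔS = -0.19 psu (deep − shallow).
Δρ/ρ₀ = −αΔT + βΔS = 9.24 × 10⁻⁴ − 1.463 × 10⁻⁴ = 7.777 × 10⁻⁴, so Δρ ≈ 0.7979 kg m⁻³.
N² = (g/ρ₀)·Δρ/Δz = g·(Δρ/ρ₀)/Δz = 9.8 × 7.777 × 10⁻⁴ / 113 = 6.7447 × 10⁻⁵ s⁻².
N = √(6.7447 × 10⁻⁵) = 8.2126 × 10⁻³ rad s⁻¹ → T = 2π/N = 765.07 s ≈ 765 s.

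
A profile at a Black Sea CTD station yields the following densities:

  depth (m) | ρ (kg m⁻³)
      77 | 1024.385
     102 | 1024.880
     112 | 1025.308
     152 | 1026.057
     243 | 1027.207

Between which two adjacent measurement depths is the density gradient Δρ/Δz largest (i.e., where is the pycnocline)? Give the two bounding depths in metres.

102–112 m

Compute the density gradient over each adjacent pair:
  77–102 m: Δρ/Δz = 0.495/25 = 0.020 kg m⁻⁴
  102–112 m: Δρ/Δz = 0.428/10 = 0.043 kg m⁻⁴
  112–152 m: Δρ/Δz = 0.749/40 = 0.019 kg m⁻⁴
  152–243 m: Δρ/Δz = 1.150/91 = 0.013 kg m⁻⁴
The largest gradient is in the 102–112 m interval — the pycnocline.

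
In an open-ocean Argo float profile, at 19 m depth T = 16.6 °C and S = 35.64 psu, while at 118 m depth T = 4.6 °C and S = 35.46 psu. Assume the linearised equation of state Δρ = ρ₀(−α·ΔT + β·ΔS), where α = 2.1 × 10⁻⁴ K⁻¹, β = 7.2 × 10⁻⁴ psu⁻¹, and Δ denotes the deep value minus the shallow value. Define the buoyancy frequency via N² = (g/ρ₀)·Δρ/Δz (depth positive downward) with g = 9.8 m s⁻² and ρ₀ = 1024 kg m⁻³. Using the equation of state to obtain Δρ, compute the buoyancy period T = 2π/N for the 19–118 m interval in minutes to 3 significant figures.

6.81 min

ΔT = -12.0 K, ΔS = -0.18 psu (deep − shallow).
Δρ/ρ₀ = −αΔT + βΔS = 2.52 × 10⁻³ − 1.296 × 10⁻⁴ = 2.3904 × 10⁻³, so Δρ ≈ 2.448 kg m⁻³.
N² = (g/ρ₀)·Δρ/Δz = g·(Δρ/ρ₀)/Δz = 9.8 × 2.3904 × 10⁻³ / 99 = 2.3663 × 10⁻⁴ s⁻².
N = √(2.3663 × 10⁻⁴) = 0.015383 rad s⁻¹ → T = 2π/N = 408.45 s = 6.8075 min ≈ 6.81 min.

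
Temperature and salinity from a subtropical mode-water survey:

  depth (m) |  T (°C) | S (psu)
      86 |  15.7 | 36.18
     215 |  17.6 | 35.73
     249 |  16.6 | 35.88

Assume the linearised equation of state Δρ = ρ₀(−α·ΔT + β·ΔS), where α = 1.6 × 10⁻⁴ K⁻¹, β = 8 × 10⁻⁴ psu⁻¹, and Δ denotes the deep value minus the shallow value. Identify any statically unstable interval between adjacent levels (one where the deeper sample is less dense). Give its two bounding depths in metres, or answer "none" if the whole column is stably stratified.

Evaluate Δρ/ρ₀ = −αΔT + βΔS across each adjacent pair:
  86–215 m: −αΔT+βΔS = −(1.6 × 10⁻⁴)(+1.9)+(8 × 10⁻⁴)(-0.45) = -6.6 × 10⁻⁴ → UNSTABLE
  215–249 m: −αΔT+βΔS = −(1.6 × 10⁻⁴)(-1.0)+(8 × 10⁻⁴)(+0.15) = 2.8 × 10⁻⁴ → stable
The 86–215 m interval has Δρ < 0: lighter water underlies denser water.

86–215 m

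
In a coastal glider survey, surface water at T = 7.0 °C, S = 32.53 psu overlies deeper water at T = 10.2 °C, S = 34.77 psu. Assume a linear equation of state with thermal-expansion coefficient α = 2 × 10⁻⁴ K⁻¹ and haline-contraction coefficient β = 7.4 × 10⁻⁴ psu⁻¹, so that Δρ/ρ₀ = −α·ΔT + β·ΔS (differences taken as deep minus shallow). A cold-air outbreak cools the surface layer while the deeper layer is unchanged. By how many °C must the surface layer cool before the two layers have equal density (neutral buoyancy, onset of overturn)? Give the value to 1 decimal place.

5.1 °C

Neutral buoyancy requires Δρ = 0, i.e. −α(T_deep − T_surf′) + β(S_deep − S_surf) = 0.
T_surf′ = T_deep − (β/α)·ΔS = 10.2 − (7.4 × 10⁻⁴/2 × 10⁻⁴)·(+2.24) = 1.912 °C.
Cooling required: 7.0 − (1.912) = 5.088 °C.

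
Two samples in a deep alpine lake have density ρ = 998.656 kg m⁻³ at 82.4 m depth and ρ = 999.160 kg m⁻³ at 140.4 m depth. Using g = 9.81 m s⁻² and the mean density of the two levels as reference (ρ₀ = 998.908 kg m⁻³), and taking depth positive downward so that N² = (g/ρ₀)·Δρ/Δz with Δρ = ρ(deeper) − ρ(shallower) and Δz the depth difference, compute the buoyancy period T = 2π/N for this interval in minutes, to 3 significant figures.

Δρ = 999.160 − 998.656 = 0.504 kg m⁻³ over Δz = 140.4 − 82.4 = 58 m.
N² = (9.81/998.908) × (0.504/58) = 8.5339 × 10⁻⁵ s⁻².
N = √(8.5339 × 10⁻⁵) = 9.2379 × 10⁻³ rad s⁻¹, so T = 2π/N = 680.15 s = 11.336 min ≈ 11.3 min.

11.3 min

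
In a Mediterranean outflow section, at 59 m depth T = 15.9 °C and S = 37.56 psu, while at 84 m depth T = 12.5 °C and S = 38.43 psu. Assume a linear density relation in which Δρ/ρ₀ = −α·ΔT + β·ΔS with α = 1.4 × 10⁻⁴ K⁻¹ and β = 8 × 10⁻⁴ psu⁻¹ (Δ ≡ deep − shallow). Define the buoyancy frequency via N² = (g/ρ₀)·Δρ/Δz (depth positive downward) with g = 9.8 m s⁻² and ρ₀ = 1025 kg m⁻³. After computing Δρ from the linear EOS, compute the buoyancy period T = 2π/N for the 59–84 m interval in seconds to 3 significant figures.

293 s

ΔT = -3.4 K, ΔS = +0.87 psu (deep − shallow).
Δρ/ρ₀ = −αΔT + βΔS = 4.76 × 10⁻⁴ + 6.96 × 10⁻⁴ = 1.172 × 10⁻³, so Δρ ≈ 1.201 kg m⁻³.
N² = (g/ρ₀)·Δρ/Δz = g·(Δρ/ρ₀)/Δz = 9.8 × 1.172 × 10⁻³ / 25 = 4.5942 × 10⁻⁴ s⁻².
N = √(4.5942 × 10⁻⁴) = 0.021434 rad s⁻¹ → T = 2π/N = 293.14 s ≈ 293 s.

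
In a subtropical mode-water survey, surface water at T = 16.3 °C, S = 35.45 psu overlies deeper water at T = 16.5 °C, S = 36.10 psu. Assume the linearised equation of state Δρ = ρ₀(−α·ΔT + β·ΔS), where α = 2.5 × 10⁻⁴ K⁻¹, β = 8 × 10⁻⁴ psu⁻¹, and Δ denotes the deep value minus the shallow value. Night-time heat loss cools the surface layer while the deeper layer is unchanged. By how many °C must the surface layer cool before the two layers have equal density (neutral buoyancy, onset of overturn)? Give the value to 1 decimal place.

1.9 °C

Neutral buoyancy requires Δρ = 0, i.e. −α(T_deep − T_surf′) + β(S_deep − S_surf) = 0.
T_surf′ = T_deep − (β/α)·ΔS = 16.5 − (8 × 10⁻⁴/2.5 × 10⁻⁴)·(+0.65) = 14.420 °C.
Cooling required: 16.3 − (14.420) = 1.880 °C.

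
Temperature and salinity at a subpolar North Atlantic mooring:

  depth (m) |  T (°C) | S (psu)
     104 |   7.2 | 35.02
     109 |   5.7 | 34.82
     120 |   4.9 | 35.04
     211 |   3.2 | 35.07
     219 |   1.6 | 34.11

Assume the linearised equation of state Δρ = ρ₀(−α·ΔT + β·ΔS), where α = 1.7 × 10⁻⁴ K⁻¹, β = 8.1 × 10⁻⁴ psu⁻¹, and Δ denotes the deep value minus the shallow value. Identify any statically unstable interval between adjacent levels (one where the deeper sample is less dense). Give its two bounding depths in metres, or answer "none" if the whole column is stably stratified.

Evaluate Δρ/ρ₀ = −αΔT + βΔS across each adjacent pair:
  104–109 m: −αΔT+βΔS = −(1.7 × 10⁻⁴)(-1.5)+(8.1 × 10⁻⁴)(-0.20) = 9.3 × 10⁻⁵ → stable
  109–120 m: −αΔT+βΔS = −(1.7 × 10⁻⁴)(-0.8)+(8.1 × 10⁻⁴)(+0.22) = 3.1 × 10⁻⁴ → stable
  120–211 m: −αΔT+βΔS = −(1.7 × 10⁻⁴)(-1.7)+(8.1 × 10⁻⁴)(+0.03) = 3.1 × 10⁻⁴ → stable
  211–219 m: −αΔT+βΔS = −(1.7 × 10⁻⁴)(-1.6)+(8.1 × 10⁻⁴)(-0.96) = -5.1 × 10⁻⁴ → UNSTABLE
The 211–219 m interval has Δρ < 0: lighter water underlies denser water.

211–219 m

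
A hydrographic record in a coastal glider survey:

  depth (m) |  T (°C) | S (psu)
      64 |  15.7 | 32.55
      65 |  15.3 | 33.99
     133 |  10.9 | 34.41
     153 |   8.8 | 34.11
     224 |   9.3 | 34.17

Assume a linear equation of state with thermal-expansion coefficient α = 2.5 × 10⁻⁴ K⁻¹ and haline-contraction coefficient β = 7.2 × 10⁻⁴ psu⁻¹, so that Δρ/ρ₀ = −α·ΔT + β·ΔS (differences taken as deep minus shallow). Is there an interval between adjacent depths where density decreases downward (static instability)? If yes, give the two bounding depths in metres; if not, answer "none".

153–224 m

Evaluate Δρ/ρ₀ = −αΔT + βΔS across each adjacent pair:
  64–65 m: −αΔT+βΔS = −(2.5 × 10⁻⁴)(-0.4)+(7.2 × 10⁻⁴)(+1.44) = 1.1 × 10⁻³ → stable
  65–133 m: −αΔT+βΔS = −(2.5 × 10⁻⁴)(-4.4)+(7.2 × 10⁻⁴)(+0.42) = 1.4 × 10⁻³ → stable
  133–153 m: −αΔT+βΔS = −(2.5 × 10⁻⁴)(-2.1)+(7.2 × 10⁻⁴)(-0.30) = 3.1 × 10⁻⁴ → stable
  153–224 m: −αΔT+βΔS = −(2.5 × 10⁻⁴)(+0.5)+(7.2 × 10⁻⁴)(+0.06) = -8.2 × 10⁻⁵ → UNSTABLE
The 153–224 m interval has Δρ < 0: lighter water underlies denser water.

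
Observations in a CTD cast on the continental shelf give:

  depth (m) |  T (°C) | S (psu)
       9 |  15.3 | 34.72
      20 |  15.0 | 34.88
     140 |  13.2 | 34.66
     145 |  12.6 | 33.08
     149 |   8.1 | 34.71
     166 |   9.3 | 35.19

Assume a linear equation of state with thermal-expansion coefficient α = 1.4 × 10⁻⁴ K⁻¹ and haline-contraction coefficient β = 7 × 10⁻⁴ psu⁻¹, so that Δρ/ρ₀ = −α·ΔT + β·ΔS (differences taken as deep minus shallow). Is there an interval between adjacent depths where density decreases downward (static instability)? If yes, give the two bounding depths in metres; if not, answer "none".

Evaluate Δρ/ρ₀ = −αΔT + βΔS across each adjacent pair:
  9–20 m: −αΔT+βΔS = −(1.4 × 10⁻⁴)(-0.3)+(7 × 10⁻⁴)(+0.16) = 1.5 × 10⁻⁴ → stable
  20–140 m: −αΔT+βΔS = −(1.4 × 10⁻⁴)(-1.8)+(7 × 10⁻⁴)(-0.22) = 9.8 × 10⁻⁵ → stable
  140–145 m: −αΔT+βΔS = −(1.4 × 10⁻⁴)(-0.6)+(7 × 10⁻⁴)(-1.58) = -1.0 × 10⁻³ → UNSTABLE
  145–149 m: −αΔT+βΔS = −(1.4 × 10⁻⁴)(-4.5)+(7 × 10⁻⁴)(+1.63) = 1.8 × 10⁻³ → stable
  149–166 m: −αΔT+βΔS = −(1.4 × 10⁻⁴)(+1.2)+(7 × 10⁻⁴)(+0.48) = 1.7 × 10⁻⁴ → stable
The 140–145 m interval has Δρ < 0: lighter water underlies denser water.

140–145 m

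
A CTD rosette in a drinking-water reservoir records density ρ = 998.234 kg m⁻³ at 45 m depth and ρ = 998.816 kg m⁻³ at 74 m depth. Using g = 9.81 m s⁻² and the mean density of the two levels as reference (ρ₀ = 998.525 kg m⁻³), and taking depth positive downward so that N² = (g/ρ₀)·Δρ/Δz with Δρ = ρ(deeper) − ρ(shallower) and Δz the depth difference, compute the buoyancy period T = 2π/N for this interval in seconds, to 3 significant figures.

Δρ = 998.816 − 998.234 = 0.582 kg m⁻³ over Δz = 74 − 45 = 29 m.
N² = (9.81/998.525) × (0.582/29) = 1.9717 × 10⁻⁴ s⁻².
N = √(1.9717 × 10⁻⁴) = 0.014042 rad s⁻¹, so T = 2π/N = 447.46 s ≈ 447 s.

447 s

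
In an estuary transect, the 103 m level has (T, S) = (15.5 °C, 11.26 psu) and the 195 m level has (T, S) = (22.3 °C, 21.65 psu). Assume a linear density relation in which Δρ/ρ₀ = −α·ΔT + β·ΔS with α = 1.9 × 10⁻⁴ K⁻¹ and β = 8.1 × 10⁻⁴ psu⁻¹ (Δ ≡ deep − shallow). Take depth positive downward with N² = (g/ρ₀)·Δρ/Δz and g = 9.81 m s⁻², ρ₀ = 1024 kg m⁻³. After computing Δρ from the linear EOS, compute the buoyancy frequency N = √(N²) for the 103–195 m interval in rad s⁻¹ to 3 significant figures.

ΔT = +6.8 K, ΔS = +10.39 psu (deep − shallow).
Δρ/ρ₀ = −αΔT + βΔS = -1.292 × 10⁻³ + 8.4159 × 10⁻³ = 7.1239 × 10⁻³, so Δρ ≈ 7.295 kg m⁻³.
N² = (g/ρ₀)·Δρ/Δz = g·(Δρ/ρ₀)/Δz = 9.81 × 7.1239 × 10⁻³ / 92 = 7.5962 × 10⁻⁴ s⁻².
N = √(7.5962 × 10⁻⁴) = 0.027561 rad s⁻¹ ≈ 0.0276 rad s⁻¹.

0.0276 rad s⁻¹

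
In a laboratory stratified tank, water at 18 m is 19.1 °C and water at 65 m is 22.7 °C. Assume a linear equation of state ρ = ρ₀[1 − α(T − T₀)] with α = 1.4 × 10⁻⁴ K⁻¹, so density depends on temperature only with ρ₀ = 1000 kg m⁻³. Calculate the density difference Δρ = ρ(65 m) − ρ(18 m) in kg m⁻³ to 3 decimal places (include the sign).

ΔT = +3.6 K, Δρ/ρ₀ = −αΔT = -5.04 × 10⁻⁴.
Δρ = 1000 × (-5.04 × 10⁻⁴) = -0.504 kg m⁻³.
Negative Δρ: lighter below, statically unstable.

-0.504 kg m⁻³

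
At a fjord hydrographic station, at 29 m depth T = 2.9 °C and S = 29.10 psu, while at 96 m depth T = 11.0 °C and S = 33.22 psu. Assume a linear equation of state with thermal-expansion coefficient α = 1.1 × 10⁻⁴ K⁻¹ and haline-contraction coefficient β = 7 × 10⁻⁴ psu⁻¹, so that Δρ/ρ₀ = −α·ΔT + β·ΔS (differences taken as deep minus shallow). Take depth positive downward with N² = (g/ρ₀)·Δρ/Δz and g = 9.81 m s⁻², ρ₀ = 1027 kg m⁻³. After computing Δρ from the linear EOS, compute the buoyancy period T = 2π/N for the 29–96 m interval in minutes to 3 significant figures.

6.13 min

ΔT = +8.1 K, ΔS = +4.12 psu (deep − shallow).
Δρ/ρ₀ = −αΔT + βΔS = -8.91 × 10⁻⁴ + 2.884 × 10⁻³ = 1.993 × 10⁻³, so Δρ ≈ 2.047 kg m⁻³.
N² = (g/ρ₀)·Δρ/Δz = g·(Δρ/ρ₀)/Δz = 9.81 × 1.993 × 10⁻³ / 67 = 2.9181 × 10⁻⁴ s⁻².
N = √(2.9181 × 10⁻⁴) = 0.017082 rad s⁻¹ → T = 2π/N = 367.82 s = 6.1303 min ≈ 6.13 min.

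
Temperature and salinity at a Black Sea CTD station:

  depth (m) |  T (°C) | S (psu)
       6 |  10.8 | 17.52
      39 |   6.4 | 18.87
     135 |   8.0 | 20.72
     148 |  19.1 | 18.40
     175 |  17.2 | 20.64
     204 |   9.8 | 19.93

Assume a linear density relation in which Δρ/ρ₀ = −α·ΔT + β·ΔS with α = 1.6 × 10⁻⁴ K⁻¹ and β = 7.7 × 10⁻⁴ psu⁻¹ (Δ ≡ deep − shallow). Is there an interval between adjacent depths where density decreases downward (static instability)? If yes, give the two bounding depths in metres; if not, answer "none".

135–148 m

Evaluate Δρ/ρ₀ = −αΔT + βΔS across each adjacent pair:
  6–39 m: −αΔT+βΔS = −(1.6 × 10⁻⁴)(-4.4)+(7.7 × 10⁻⁴)(+1.35) = 1.7 × 10⁻³ → stable
  39–135 m: −αΔT+βΔS = −(1.6 × 10⁻⁴)(+1.6)+(7.7 × 10⁻⁴)(+1.85) = 1.2 × 10⁻³ → stable
  135–148 m: −αΔT+βΔS = −(1.6 × 10⁻⁴)(+11.1)+(7.7 × 10⁻⁴)(-2.32) = -3.6 × 10⁻³ → UNSTABLE
  148–175 m: −αΔT+βΔS = −(1.6 × 10⁻⁴)(-1.9)+(7.7 × 10⁻⁴)(+2.24) = 2.0 × 10⁻³ → stable
  175–204 m: −αΔT+βΔS = −(1.6 × 10⁻⁴)(-7.4)+(7.7 × 10⁻⁴)(-0.71) = 6.4 × 10⁻⁴ → stable
The 135–148 m interval has Δρ < 0: lighter water underlies denser water.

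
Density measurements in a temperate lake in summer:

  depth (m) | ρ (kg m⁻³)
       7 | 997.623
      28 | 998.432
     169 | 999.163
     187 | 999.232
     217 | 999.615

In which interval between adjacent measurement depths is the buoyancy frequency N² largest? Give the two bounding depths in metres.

Compute the density gradient over each adjacent pair:
  7–28 m: Δρ/Δz = 0.809/21 = 0.039 kg m⁻⁴
  28–169 m: Δρ/Δz = 0.731/141 = 5.2 × 10⁻³ kg m⁻⁴
  169–187 m: Δρ/Δz = 0.069/18 = 3.8 × 10⁻³ kg m⁻⁴
  187–217 m: Δρ/Δz = 0.383/30 = 0.013 kg m⁻⁴
The largest gradient is in the 7–28 m interval — the pycnocline.

7–28 m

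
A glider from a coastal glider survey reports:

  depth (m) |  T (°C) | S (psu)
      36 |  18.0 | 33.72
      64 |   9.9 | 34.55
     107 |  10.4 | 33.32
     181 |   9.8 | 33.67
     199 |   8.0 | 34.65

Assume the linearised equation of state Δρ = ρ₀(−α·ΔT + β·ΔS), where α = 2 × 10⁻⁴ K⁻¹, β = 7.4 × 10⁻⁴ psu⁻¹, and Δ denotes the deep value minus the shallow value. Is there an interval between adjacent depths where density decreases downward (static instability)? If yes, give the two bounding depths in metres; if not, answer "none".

64–107 m

Evaluate Δρ/ρ₀ = −αΔT + βΔS across each adjacent pair:
  36–64 m: −αΔT+βΔS = −(2 × 10⁻⁴)(-8.1)+(7.4 × 10⁻⁴)(+0.83) = 2.2 × 10⁻³ → stable
  64–107 m: −αΔT+βΔS = −(2 × 10⁻⁴)(+0.5)+(7.4 × 10⁻⁴)(-1.23) = -1.0 × 10⁻³ → UNSTABLE
  107–181 m: −αΔT+βΔS = −(2 × 10⁻⁴)(-0.6)+(7.4 × 10⁻⁴)(+0.35) = 3.8 × 10⁻⁴ → stable
  181–199 m: −αΔT+βΔS = −(2 × 10⁻⁴)(-1.8)+(7.4 × 10⁻⁴)(+0.98) = 1.1 × 10⁻³ → stable
The 64–107 m interval has Δρ < 0: lighter water underlies denser water.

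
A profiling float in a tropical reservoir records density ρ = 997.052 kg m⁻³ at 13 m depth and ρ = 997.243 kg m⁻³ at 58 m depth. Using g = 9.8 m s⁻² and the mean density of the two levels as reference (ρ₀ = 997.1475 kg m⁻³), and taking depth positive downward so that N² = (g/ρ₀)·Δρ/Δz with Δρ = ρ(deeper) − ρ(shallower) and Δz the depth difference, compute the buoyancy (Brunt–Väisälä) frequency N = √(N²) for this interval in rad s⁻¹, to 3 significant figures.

Δρ = 997.243 − 997.052 = 0.191 kg m⁻³ over Δz = 58 − 13 = 45 m.
N² = (9.8/997.1475) × (0.191/45) = 4.1715 × 10⁻⁵ s⁻².
N = √(4.1715 × 10⁻⁵) = 6.4587 × 10⁻³ rad s⁻¹ ≈ 6.46 × 10⁻³ rad s⁻¹.

6.46 × 10⁻³ rad s⁻¹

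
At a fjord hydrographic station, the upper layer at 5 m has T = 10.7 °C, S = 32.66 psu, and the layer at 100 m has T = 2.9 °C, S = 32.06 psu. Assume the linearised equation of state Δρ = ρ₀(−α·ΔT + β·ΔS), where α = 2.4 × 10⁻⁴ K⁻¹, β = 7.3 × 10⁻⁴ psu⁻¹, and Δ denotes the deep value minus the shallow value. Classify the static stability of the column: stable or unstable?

ΔT = 2.9 − 10.7 = -7.8 K and ΔS = 32.06 − 32.66 = -0.60 psu (deep − shallow).
−αΔT = 1.872 × 10⁻³; βΔS = -4.38 × 10⁻⁴; sum Δρ/ρ₀ = 1.434 × 10⁻³.
Δρ/ρ₀ > 0, so Δρ > 0: deeper water is denser → statically stable.

stable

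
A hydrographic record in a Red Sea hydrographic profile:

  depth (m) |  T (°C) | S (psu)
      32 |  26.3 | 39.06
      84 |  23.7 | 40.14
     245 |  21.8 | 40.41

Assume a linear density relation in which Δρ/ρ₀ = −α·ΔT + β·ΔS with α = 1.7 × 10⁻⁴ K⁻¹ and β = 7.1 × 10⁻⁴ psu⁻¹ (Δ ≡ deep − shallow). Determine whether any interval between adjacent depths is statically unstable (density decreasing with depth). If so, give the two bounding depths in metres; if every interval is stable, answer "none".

Evaluate Δρ/ρ₀ = −αΔT + βΔS across each adjacent pair:
  32–84 m: −αΔT+βΔS = −(1.7 × 10⁻⁴)(-2.6)+(7.1 × 10⁻⁴)(+1.08) = 1.2 × 10⁻³ → stable
  84–245 m: −αΔT+βΔS = −(1.7 × 10⁻⁴)(-1.9)+(7.1 × 10⁻⁴)(+0.27) = 5.1 × 10⁻⁴ → stable
Every interval has Δρ > 0: the column is stably stratified throughout.

none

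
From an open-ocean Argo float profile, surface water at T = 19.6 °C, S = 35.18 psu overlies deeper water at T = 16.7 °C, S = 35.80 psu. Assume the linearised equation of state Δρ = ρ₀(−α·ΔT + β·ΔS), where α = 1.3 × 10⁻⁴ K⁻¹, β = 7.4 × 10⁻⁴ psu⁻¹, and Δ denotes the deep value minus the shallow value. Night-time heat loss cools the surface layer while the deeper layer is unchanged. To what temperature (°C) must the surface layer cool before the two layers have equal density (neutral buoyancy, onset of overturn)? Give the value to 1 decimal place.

13.2 °C

Neutral buoyancy requires Δρ = 0, i.e. −α(T_deep − T_surf′) + β(S_deep − S_surf) = 0.
T_surf′ = T_deep − (β/α)·ΔS = 16.7 − (7.4 × 10⁻⁴/1.3 × 10⁻⁴)·(+0.62) = 13.171 °C.
Cooling required: 19.6 − (13.171) = 6.429 °C.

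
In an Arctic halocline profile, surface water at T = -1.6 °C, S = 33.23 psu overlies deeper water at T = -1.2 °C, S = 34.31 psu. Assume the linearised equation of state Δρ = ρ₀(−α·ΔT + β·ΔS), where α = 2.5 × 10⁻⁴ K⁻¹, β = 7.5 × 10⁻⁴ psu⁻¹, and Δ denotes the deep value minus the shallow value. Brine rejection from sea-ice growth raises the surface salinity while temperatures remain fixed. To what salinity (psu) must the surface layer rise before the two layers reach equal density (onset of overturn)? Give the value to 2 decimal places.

Neutral buoyancy requires −α(T_deep − T_surf) + β(S_deep − S_surf′) = 0.
S_surf′ = S_deep − (α/β)·ΔT = 34.31 − (2.5 × 10⁻⁴/7.5 × 10⁻⁴)·(+0.4) = 34.1767 psu.
Increase required: 34.1767 − 33.23 = 0.9467 psu.

34.18 psu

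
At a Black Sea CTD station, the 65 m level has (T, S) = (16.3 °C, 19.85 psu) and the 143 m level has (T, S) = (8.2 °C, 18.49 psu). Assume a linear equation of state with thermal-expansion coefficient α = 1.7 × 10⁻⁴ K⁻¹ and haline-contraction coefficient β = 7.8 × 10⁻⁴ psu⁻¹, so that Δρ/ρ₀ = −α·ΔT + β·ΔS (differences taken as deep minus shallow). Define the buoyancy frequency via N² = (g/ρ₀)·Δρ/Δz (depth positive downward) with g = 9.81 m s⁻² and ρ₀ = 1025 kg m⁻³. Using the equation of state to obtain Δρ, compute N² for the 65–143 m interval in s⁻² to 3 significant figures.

3.98 × 10⁻⁵ s⁻²

ΔT = -8.1 K, ΔS = -1.36 psu (deep − shallow).
Δρ/ρ₀ = −αΔT + βΔS = 1.377 × 10⁻³ − 1.0608 × 10⁻³ = 3.162 × 10⁻⁴, so Δρ ≈ 0.3241 kg m⁻³.
N² = (g/ρ₀)·Δρ/Δz = g·(Δρ/ρ₀)/Δz = 9.81 × 3.162 × 10⁻⁴ / 78 = 3.9768 × 10⁻⁵ s⁻² ≈ 3.98 × 10⁻⁵ s⁻².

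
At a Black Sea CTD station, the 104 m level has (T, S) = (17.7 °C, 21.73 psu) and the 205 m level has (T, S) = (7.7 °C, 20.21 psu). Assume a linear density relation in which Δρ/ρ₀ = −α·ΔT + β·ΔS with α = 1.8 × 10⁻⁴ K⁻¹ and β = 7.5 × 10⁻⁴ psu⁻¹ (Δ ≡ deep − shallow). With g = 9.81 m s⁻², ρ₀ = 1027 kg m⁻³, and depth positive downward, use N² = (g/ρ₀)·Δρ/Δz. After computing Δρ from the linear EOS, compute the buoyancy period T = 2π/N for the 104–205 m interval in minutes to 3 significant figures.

ΔT = -10.0 K, ΔS = -1.52 psu (deep − shallow).
Δρ/ρ₀ = −αΔT + βΔS = 1.80 × 10⁻³ − 1.14 × 10⁻³ = 6.60 × 10⁻⁴, so Δρ ≈ 0.6778 kg m⁻³.
N² = (g/ρ₀)·Δρ/Δz = g·(Δρ/ρ₀)/Δz = 9.81 × 6.60 × 10⁻⁴ / 101 = 6.4105 × 10⁻⁵ s⁻².
N = √(6.4105 × 10⁻⁵) = 8.0066 × 10⁻³ rad s⁻¹ → T = 2π/N = 784.75 s = 13.079 min ≈ 13.1 min.

13.1 min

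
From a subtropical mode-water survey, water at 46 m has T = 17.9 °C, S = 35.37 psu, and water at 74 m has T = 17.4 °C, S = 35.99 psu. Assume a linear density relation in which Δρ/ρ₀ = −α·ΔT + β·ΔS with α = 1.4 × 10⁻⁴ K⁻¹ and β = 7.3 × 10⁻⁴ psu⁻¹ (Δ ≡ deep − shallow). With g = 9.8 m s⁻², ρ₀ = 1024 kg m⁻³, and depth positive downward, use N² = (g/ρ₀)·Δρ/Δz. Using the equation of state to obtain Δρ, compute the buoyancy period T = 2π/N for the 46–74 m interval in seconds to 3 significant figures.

ΔT = -0.5 K, ΔS = +0.62 psu (deep − shallow).
Δρ/ρ₀ = −αΔT + βΔS = 7.00 × 10⁻⁵ + 4.526 × 10⁻⁴ = 5.226 × 10⁻⁴, so Δρ ≈ 0.5351 kg m⁻³.
N² = (g/ρ₀)·Δρ/Δz = g·(Δρ/ρ₀)/Δz = 9.8 × 5.226 × 10⁻⁴ / 28 = 1.8291 × 10⁻⁴ s⁻².
N = √(1.8291 × 10⁻⁴) = 0.013524 rad s⁻¹ → T = 2π/N = 464.60 s ≈ 465 s.

465 s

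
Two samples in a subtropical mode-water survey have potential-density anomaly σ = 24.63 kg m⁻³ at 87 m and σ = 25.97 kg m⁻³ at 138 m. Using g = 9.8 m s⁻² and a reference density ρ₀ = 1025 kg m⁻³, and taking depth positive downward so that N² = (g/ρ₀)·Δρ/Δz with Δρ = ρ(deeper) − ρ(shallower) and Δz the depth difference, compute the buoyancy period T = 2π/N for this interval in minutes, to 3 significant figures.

6.61 min

Δρ = 1025.97 − 1024.63 = 1.34 kg m⁻³ over Δz = 138 − 87 = 51 m.
N² = (9.8/1025) × (1.34/51) = 2.5121 × 10⁻⁴ s⁻².
N = √(2.5121 × 10⁻⁴) = 0.015850 rad s⁻¹, so T = 2π/N = 396.42 s = 6.6070 min ≈ 6.61 min.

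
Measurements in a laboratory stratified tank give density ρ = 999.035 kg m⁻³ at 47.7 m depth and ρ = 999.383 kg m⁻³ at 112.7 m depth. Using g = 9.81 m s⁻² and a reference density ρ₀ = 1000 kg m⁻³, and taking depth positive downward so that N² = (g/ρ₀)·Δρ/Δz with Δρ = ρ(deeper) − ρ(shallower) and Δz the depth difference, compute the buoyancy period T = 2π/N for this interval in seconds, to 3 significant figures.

Δρ = 999.383 − 999.035 = 0.348 kg m⁻³ over Δz = 112.7 − 47.7 = 65 m.
N² = (9.81/1000) × (0.348/65) = 5.2521 × 10⁻⁵ s⁻².
N = √(5.2521 × 10⁻⁵) = 7.2471 × 10⁻³ rad s⁻¹, so T = 2π/N = 866.99 s ≈ 867 s.
Since Δρ > 0 the layer is stably stratified.

867 s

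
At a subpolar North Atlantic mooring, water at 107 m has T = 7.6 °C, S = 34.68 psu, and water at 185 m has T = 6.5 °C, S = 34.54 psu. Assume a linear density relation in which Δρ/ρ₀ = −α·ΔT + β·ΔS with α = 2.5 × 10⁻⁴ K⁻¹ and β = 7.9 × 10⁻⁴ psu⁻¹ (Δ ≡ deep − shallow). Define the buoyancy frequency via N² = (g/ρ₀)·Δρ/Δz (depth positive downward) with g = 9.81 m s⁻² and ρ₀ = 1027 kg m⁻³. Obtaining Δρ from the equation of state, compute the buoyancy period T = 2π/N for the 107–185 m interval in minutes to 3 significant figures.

23.0 min

ΔT = -1.1 K, ΔS = -0.14 psu (deep − shallow).
Δρ/ρ₀ = −αΔT + βΔS = 2.75 × 10⁻⁴ − 1.106 × 10⁻⁴ = 1.644 × 10⁻⁴, so Δρ ≈ 0.1688 kg m⁻³.
N² = (g/ρ₀)·Δρ/Δz = g·(Δρ/ρ₀)/Δz = 9.81 × 1.644 × 10⁻⁴ / 78 = 2.0676 × 10⁻⁵ s⁻².
N = √(2.0676 × 10⁻⁵) = 4.5471 × 10⁻³ rad s⁻¹ → T = 2π/N = 1.3818 × 10³ s = 23.030 min ≈ 23.0 min.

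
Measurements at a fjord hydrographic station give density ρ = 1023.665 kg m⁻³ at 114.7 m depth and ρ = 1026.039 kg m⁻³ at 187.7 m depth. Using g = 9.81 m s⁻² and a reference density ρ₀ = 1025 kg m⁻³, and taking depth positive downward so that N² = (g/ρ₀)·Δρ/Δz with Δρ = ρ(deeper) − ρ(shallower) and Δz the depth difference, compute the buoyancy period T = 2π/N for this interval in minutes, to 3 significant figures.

5.94 min

Δρ = 1026.039 − 1023.665 = 2.374 kg m⁻³ over Δz = 187.7 − 114.7 = 73 m.
N² = (9.81/1025) × (2.374/73) = 3.1125 × 10⁻⁴ s⁻².
N = √(3.1125 × 10⁻⁴) = 0.017642 rad s⁻¹, so T = 2π/N = 356.15 s = 5.9358 min ≈ 5.94 min.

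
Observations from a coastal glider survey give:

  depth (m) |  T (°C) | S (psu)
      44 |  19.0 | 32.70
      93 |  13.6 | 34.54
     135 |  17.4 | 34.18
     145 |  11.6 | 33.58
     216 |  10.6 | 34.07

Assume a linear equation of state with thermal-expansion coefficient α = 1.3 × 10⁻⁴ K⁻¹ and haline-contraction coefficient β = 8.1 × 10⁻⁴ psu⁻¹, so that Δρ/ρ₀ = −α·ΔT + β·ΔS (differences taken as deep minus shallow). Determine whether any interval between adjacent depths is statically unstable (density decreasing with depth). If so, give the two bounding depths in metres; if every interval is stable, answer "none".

93–135 m

Evaluate Δρ/ρ₀ = −αΔT + βΔS across each adjacent pair:
  44–93 m: −αΔT+βΔS = −(1.3 × 10⁻⁴)(-5.4)+(8.1 × 10⁻⁴)(+1.84) = 2.2 × 10⁻³ → stable
  93–135 m: −αΔT+βΔS = −(1.3 × 10⁻⁴)(+3.8)+(8.1 × 10⁻⁴)(-0.36) = -7.9 × 10⁻⁴ → UNSTABLE
  135–145 m: −αΔT+βΔS = −(1.3 × 10⁻⁴)(-5.8)+(8.1 × 10⁻⁴)(-0.60) = 2.7 × 10⁻⁴ → stable
  145–216 m: −αΔT+βΔS = −(1.3 × 10⁻⁴)(-1.0)+(8.1 × 10⁻⁴)(+0.49) = 5.3 × 10⁻⁴ → stable
The 93–135 m interval has Δρ < 0: lighter water underlies denser water.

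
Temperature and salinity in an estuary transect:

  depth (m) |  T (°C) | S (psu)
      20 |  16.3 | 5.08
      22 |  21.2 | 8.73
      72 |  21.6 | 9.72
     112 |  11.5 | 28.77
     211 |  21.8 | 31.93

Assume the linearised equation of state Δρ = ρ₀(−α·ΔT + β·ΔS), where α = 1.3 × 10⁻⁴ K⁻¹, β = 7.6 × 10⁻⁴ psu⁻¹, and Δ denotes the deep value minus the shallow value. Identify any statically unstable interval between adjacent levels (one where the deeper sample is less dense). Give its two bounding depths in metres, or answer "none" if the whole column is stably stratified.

none

Evaluate Δρ/ρ₀ = −αΔT + βΔS across each adjacent pair:
  20–22 m: −αΔT+βΔS = −(1.3 × 10⁻⁴)(+4.9)+(7.6 × 10⁻⁴)(+3.65) = 2.1 × 10⁻³ → stable
  22–72 m: −αΔT+βΔS = −(1.3 × 10⁻⁴)(+0.4)+(7.6 × 10⁻⁴)(+0.99) = 7.0 × 10⁻⁴ → stable
  72–112 m: −αΔT+βΔS = −(1.3 × 10⁻⁴)(-10.1)+(7.6 × 10⁻⁴)(+19.05) = 0.016 → stable
  112–211 m: −αΔT+βΔS = −(1.3 × 10⁻⁴)(+10.3)+(7.6 × 10⁻⁴)(+3.16) = 1.1 × 10⁻³ → stable
Every interval has Δρ > 0: the column is stably stratified throughout.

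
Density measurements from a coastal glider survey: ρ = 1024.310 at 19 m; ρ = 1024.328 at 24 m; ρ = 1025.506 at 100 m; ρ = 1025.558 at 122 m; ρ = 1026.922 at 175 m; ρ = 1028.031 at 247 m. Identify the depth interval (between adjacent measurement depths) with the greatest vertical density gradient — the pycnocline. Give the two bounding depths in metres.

122–175 m

Compute the density gradient over each adjacent pair:
  19–24 m: Δρ/Δz = 0.018/5 = 3.6 × 10⁻³ kg m⁻⁴
  24–100 m: Δρ/Δz = 1.178/76 = 0.015 kg m⁻⁴
  100–122 m: Δρ/Δz = 0.052/22 = 2.4 × 10⁻³ kg m⁻⁴
  122–175 m: Δρ/Δz = 1.364/53 = 0.026 kg m⁻⁴
  175–247 m: Δρ/Δz = 1.109/72 = 0.015 kg m⁻⁴
The largest gradient is in the 122–175 m interval — the pycnocline.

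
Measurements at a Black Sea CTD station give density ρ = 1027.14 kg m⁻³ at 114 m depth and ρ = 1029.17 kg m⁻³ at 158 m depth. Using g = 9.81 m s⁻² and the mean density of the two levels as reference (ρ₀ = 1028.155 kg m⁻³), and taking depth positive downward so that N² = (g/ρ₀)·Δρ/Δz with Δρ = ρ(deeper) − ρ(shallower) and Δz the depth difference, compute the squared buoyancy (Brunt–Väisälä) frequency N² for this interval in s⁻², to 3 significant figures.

4.40 × 10⁻⁴ s⁻²

Δρ = 1029.17 − 1027.14 = 2.03 kg m⁻³ over Δz = 158 − 114 = 44 m.
N² = (9.81/1028.155) × (2.03/44) = 4.4020 × 10⁻⁴ s⁻² ≈ 4.40 × 10⁻⁴ s⁻².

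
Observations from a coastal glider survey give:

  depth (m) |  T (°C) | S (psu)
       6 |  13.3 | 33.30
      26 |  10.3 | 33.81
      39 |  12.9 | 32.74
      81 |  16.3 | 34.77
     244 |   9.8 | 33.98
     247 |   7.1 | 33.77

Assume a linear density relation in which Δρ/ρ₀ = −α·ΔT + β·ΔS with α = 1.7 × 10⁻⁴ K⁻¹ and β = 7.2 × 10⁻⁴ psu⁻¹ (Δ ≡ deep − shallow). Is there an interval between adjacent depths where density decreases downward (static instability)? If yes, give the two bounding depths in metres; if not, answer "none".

Evaluate Δρ/ρ₀ = −αΔT + βΔS across each adjacent pair:
  6–26 m: −αΔT+βΔS = −(1.7 × 10⁻⁴)(-3.0)+(7.2 × 10⁻⁴)(+0.51) = 8.8 × 10⁻⁴ → stable
  26–39 m: −αΔT+βΔS = −(1.7 × 10⁻⁴)(+2.6)+(7.2 × 10⁻⁴)(-1.07) = -1.2 × 10⁻³ → UNSTABLE
  39–81 m: −αΔT+βΔS = −(1.7 × 10⁻⁴)(+3.4)+(7.2 × 10⁻⁴)(+2.03) = 8.8 × 10⁻⁴ → stable
  81–244 m: −αΔT+βΔS = −(1.7 × 10⁻⁴)(-6.5)+(7.2 × 10⁻⁴)(-0.79) = 5.4 × 10⁻⁴ → stable
  244–247 m: −αΔT+βΔS = −(1.7 × 10⁻⁴)(-2.7)+(7.2 × 10⁻⁴)(-0.21) = 3.1 × 10⁻⁴ → stable
The 26–39 m interval has Δρ < 0: lighter water underlies denser water.

26–39 m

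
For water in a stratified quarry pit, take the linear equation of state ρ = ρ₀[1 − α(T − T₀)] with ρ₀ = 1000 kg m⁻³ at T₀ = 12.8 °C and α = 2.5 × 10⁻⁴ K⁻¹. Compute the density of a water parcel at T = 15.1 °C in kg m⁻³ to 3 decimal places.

999.425 kg m⁻³

T − T₀ = +2.3 K.
Bracket = 1 − α·(+2.3) = 1 + (-5.75 × 10⁻⁴) = 0.9994250.
ρ = 1000 × 0.9994250 = 999.425 kg m⁻³.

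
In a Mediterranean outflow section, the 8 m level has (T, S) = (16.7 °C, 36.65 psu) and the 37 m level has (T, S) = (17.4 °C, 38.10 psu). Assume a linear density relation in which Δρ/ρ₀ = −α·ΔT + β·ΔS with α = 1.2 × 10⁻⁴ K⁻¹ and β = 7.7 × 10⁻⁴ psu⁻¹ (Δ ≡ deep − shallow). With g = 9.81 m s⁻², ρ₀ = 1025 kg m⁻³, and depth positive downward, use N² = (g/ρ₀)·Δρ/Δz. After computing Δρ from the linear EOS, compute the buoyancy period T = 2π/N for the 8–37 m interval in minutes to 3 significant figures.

ΔT = +0.7 K, ΔS = +1.45 psu (deep − shallow).
Δρ/ρ₀ = −αΔT + βΔS = -8.40 × 10⁻⁵ + 1.1165 × 10⁻³ = 1.0325 × 10⁻³, so Δρ ≈ 1.058 kg m⁻³.
N² = (g/ρ₀)·Δρ/Δz = g·(Δρ/ρ₀)/Δz = 9.81 × 1.0325 × 10⁻³ / 29 = 3.4927 × 10⁻⁴ s⁻².
N = √(3.4927 × 10⁻⁴) = 0.018689 rad s⁻¹ → T = 2π/N = 336.20 s = 5.6033 min ≈ 5.60 min.

5.60 min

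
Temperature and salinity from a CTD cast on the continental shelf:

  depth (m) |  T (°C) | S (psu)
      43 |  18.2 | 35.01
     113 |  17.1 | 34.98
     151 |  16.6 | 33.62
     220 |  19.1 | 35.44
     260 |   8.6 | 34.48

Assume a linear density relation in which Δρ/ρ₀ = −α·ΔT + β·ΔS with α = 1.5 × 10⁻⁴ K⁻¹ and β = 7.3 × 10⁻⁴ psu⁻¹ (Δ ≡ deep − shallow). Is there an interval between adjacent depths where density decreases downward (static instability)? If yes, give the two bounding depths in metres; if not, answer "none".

Evaluate Δρ/ρ₀ = −αΔT + βΔS across each adjacent pair:
  43–113 m: −αΔT+βΔS = −(1.5 × 10⁻⁴)(-1.1)+(7.3 × 10⁻⁴)(-0.03) = 1.4 × 10⁻⁴ → stable
  113–151 m: −αΔT+βΔS = −(1.5 × 10⁻⁴)(-0.5)+(7.3 × 10⁻⁴)(-1.36) = -9.2 × 10⁻⁴ → UNSTABLE
  151–220 m: −αΔT+βΔS = −(1.5 × 10⁻⁴)(+2.5)+(7.3 × 10⁻⁴)(+1.82) = 9.5 × 10⁻⁴ → stable
  220–260 m: −αΔT+βΔS = −(1.5 × 10⁻⁴)(-10.5)+(7.3 × 10⁻⁴)(-0.96) = 8.7 × 10⁻⁴ → stable
The 113–151 m interval has Δρ < 0: lighter water underlies denser water.

113–151 m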